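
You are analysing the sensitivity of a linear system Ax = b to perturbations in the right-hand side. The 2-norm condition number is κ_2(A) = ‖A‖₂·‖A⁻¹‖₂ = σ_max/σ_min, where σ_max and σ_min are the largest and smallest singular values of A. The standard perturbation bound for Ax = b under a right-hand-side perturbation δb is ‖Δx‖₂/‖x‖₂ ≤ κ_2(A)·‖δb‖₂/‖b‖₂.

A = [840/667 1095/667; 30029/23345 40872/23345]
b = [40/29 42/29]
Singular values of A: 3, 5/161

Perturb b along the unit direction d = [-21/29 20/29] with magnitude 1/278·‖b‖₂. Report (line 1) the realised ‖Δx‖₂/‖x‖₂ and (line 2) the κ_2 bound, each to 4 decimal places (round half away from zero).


0.3475
0.3475

from the listed singular values, σ₁ = 3, σ_n = 5/161
κ_2(A) = 3 / (5/161) = 96.6000
κ_2(A)·‖δb‖/‖b‖ = 0.3475
solve Ax = b  →  x = [0.4000 0.5333]
‖b‖₂ = 2.0000 and ‖x‖₂ = 0.6667
δb = ε·‖b‖·d = [-0.0052 0.0050]; solving A·Δx = δb gives ‖Δx‖ = 0.2317
relative error = 0.3475
realised/bound = 1 exactly: the bound is attained for this b and d


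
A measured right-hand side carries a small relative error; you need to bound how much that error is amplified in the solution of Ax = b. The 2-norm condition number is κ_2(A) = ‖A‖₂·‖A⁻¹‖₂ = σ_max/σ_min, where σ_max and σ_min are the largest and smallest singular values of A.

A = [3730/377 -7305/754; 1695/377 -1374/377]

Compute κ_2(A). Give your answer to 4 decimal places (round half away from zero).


30.0000

form AᵀA = [3425/29 -3255/29; -3255/29 12429/116] with trace 901/4 and determinant 225/4
eigenvalues of AᵀA: λ = (tr ± √(tr²−4·det))/2 = 225, 1/4
κ = σ_max/σ_min = 15/(1/2) = 30.0000


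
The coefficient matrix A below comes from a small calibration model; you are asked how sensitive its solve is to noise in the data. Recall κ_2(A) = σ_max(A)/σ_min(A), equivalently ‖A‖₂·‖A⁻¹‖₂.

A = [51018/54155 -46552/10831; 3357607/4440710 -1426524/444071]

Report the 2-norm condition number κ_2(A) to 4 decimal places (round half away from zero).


AᵀA = [1150999848361/788796212164 -1277442313290/197199053041; -1277442313290/197199053041 5677846834000/197199053041]; tr = 14195352281/469242244, det = 5856400/117310561
solving λ² − 14195352281/469242244·λ + 5856400/117310561 = 0 gives λ = 121/4, 193600/117310561
κ_2(A) = √(λ_max/λ_min) = √((121/4) / (193600/117310561)) = 135.3875

135.3875


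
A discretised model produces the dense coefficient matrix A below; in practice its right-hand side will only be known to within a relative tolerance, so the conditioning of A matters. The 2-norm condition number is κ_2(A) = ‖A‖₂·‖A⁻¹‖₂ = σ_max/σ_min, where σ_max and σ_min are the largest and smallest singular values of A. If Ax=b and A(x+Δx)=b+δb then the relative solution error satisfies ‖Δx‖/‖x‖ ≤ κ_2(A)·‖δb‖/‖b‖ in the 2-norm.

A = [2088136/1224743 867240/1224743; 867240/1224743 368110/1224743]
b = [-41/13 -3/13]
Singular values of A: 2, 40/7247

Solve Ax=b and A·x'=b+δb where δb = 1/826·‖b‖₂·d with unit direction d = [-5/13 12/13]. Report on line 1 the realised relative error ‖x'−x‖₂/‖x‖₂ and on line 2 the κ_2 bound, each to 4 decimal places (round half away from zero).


from the listed singular values, σ₁ = 2, σ_n = 40/7247
condition number: 2 ÷ (40/7247) = 362.3500
worst-case relative error ≤ 362.3500 × 1/826 = 0.4387
solve Ax = b  →  x = [-71.0673 166.6615]
‖b‖ = 3.1623, ‖x‖ = 181.1812
Δx = A⁻¹·δb where δb = 1/826·3.1623·d; ‖Δx‖ = 0.6936
realised ‖Δx‖/‖x‖ = 0.0038
tightness: 0.0038 against a bound of 0.4387 (unrounded ratio ≈ 0.0087)

0.0038
0.4387


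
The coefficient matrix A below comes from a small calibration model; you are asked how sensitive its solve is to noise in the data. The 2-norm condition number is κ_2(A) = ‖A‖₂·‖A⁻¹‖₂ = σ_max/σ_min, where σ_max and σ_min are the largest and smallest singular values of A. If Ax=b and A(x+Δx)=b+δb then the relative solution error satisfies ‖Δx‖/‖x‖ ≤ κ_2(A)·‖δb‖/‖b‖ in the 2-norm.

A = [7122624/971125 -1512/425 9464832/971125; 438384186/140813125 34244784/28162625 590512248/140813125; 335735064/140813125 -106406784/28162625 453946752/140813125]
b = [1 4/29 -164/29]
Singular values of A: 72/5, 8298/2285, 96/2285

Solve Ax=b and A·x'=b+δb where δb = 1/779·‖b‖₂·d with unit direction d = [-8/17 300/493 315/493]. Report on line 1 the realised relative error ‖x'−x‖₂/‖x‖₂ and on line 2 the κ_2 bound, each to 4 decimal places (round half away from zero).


σ_max = 72/5, σ_min = 96/2285
condition number: (72/5) ÷ (96/2285) = 342.7500
κ_2(A)·‖δb‖/‖b‖ = 0.4400
solve Ax = b  →  x = [76.3117 1.0769 -56.9316]
‖b‖ = 5.7446, ‖x‖ = 95.2147
Δx = A⁻¹·δb where δb = 1/779·5.7446·d; ‖Δx‖ = 0.1755
realised ‖Δx‖/‖x‖ = 0.0018
tightness: 0.0018 against a bound of 0.4400 (unrounded ratio ≈ 0.0042)

0.0018
0.4400


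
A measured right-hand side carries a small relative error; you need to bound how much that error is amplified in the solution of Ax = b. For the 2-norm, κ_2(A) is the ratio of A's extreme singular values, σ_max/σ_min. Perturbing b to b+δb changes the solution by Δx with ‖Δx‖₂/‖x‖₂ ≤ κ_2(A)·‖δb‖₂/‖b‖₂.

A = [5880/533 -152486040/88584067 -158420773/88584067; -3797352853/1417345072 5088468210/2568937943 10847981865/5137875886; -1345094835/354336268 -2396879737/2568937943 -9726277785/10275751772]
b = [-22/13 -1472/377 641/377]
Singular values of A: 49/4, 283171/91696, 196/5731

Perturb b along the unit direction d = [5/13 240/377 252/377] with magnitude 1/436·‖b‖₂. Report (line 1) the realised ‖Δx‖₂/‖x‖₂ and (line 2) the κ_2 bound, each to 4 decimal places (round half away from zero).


0.0053
0.8215

from the listed singular values, σ₁ = 49/4, σ_n = 196/5731
κ_2(A) = (49/4) / (196/5731) = 358.1875
κ_2(A)·‖δb‖/‖b‖ = 0.8215
solve Ax = b  →  x = [-0.3640 41.4881 -41.2329]
‖b‖ = 4.5826, ‖x‖ = 58.4940
with δb = [0.0040 0.0067 0.0070], A·Δx = δb → ‖Δx‖ = 0.3073
relative error = 0.0053
tightness: 0.0053 against a bound of 0.8215 (unrounded ratio ≈ 0.0064)


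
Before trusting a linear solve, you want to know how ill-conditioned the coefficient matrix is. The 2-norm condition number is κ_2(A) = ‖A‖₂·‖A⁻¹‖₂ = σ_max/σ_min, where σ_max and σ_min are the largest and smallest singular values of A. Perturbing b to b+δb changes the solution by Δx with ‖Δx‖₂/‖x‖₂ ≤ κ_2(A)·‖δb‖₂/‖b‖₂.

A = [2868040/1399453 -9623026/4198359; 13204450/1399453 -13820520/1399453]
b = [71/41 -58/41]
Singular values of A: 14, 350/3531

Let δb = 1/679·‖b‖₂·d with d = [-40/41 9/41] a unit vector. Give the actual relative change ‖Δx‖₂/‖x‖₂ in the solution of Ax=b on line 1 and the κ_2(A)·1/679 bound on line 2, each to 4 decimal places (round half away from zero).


0.0016
0.2080

from the listed singular values, σ₁ = 14, σ_n = 350/3531
κ_2(A) = 14 / (350/3531) = 141.2400
perturbation bound = 141.2400·1/679 = 0.2080
solve Ax = b  →  x = [-14.6603 -13.8635]
‖b‖₂ = 2.2361 and ‖x‖₂ = 20.1773
δb = ε·‖b‖·d = [-0.0032 0.0007]; solving A·Δx = δb gives ‖Δx‖ = 0.0332
realised ‖Δx‖/‖x‖ = 0.0016
so the bound overstates the realised error by a factor of ≈ 126.3297 (computed from the unrounded values)


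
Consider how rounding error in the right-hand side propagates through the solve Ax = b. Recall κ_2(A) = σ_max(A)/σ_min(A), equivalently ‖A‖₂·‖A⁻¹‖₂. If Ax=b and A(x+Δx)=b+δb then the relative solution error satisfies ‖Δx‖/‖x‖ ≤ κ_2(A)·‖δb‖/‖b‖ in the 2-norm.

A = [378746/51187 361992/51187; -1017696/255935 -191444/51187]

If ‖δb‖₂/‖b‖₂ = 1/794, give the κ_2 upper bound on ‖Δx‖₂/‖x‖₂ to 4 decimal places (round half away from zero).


0.3792

AᵀA = [15992797444/226653025 3046183056/45330605; 3046183056/45330605 580238800/9066121]; tr = 30498767444/226653025, det = 45265984/226653025
eigenvalues of AᵀA: λ = (tr ± √(tr²−4·det))/2 = 3364/25, 13456/9066121
κ = σ_max/σ_min = (58/5)/(116/3011) = 301.1000
perturbation bound = 301.1000·1/794 = 0.3792


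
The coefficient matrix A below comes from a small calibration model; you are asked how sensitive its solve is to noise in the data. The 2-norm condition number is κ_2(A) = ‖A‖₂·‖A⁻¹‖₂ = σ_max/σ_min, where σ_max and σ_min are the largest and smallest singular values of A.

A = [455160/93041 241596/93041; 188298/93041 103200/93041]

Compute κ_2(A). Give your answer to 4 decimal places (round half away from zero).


form AᵀA = [1435661316/51222649 765663840/51222649; 765663840/51222649 408395664/51222649] with trace 6380820/177241 and determinant 5184/177241
λ_max, λ_min = (6380820/177241 ± √40711188603024/31414372081)/2 = 36, 144/177241
κ = σ_max/σ_min = 6/(12/421) = 210.5000

210.5000


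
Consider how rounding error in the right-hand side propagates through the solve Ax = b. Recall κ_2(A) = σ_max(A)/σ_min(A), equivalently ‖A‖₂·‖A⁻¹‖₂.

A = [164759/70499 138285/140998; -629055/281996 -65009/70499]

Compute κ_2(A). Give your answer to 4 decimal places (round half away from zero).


form AᵀA = [986966281/94556176 102808125/23639044; 102808125/23639044 42838789/23639044] with trace 6853973/559504 and determinant 2401/2238016
λ_max, λ_min = (6853973/559504 ± √46975602515625/313044726016)/2 = 49/4, 49/559504
κ_2(A) = √(λ_max/λ_min) = √((49/4) / (49/559504)) = 374.0000

374.0000


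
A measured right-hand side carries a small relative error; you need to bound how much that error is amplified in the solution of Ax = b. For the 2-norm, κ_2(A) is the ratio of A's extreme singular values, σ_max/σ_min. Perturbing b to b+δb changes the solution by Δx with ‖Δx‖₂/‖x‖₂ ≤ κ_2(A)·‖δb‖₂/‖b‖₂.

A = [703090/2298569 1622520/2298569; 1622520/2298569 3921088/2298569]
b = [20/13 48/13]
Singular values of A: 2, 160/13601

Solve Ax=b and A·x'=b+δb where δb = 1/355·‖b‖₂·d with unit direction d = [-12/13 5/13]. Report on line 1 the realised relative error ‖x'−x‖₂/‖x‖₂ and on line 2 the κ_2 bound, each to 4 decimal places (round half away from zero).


0.4789
0.4789

largest singular value 2, smallest 160/13601
κ_2(A) = 2 / (160/13601) = 170.0125
worst-case relative error ≤ 170.0125 × 1/355 = 0.4789
solve Ax = b  →  x = [0.7692 1.8462]
2-norm of b is 4.0000; of x, 2.0000
re-solving with b+δb shifts x by Δx of norm 0.9578
relative error = 0.4789
so the bound is sharp here: realised error equals the bound


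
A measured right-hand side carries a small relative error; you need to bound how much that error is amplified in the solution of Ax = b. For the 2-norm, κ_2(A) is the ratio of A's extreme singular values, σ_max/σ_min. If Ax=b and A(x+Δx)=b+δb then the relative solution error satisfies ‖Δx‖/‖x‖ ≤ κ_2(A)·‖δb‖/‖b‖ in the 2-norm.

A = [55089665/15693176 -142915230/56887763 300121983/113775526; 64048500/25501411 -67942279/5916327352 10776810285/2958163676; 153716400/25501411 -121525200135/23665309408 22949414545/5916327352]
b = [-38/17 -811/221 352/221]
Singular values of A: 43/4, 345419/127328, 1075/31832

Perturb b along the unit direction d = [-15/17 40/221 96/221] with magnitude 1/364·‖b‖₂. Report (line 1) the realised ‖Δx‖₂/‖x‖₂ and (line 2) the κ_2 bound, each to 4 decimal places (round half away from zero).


0.0063
0.8745

σ_max = 43/4, σ_min = 1075/31832
κ = σ_max/σ_min = (43/4)/(1075/31832) = 318.3200
worst-case relative error ≤ 318.3200 × 1/364 = 0.8745
solve Ax = b  →  x = [-42.9493 -29.1888 28.5103]
‖b‖ = 4.5826, ‖x‖ = 59.2408
with δb = [-0.0111 0.0023 0.0055], A·Δx = δb → ‖Δx‖ = 0.3728
realised ‖Δx‖/‖x‖ = 0.0063
so the bound overstates the realised error by a factor of ≈ 138.9695 (computed from the unrounded values)


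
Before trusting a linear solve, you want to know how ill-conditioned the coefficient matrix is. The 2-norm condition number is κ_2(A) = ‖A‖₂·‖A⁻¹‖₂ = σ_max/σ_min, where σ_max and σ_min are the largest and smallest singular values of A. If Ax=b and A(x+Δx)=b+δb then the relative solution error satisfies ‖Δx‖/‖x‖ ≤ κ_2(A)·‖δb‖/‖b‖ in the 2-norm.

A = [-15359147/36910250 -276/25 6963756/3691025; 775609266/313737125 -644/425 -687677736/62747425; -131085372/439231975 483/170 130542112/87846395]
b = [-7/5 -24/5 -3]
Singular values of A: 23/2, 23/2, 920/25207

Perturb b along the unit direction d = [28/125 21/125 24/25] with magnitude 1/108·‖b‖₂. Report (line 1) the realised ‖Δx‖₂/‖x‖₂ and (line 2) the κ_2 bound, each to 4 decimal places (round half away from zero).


0.0135
2.9175

σ_max = 23/2, σ_min = 920/25207
condition number: (23/2) ÷ (920/25207) = 315.0875
perturbation bound = 315.0875·1/108 = 2.9175
solve Ax = b  →  x = [-107.0001 0.1074 -23.7132]
‖b‖₂ = 5.8310 and ‖x‖₂ = 109.5963
re-solving with b+δb shifts x by Δx of norm 1.4793
relative error = 0.0135
so the bound overstates the realised error by a factor of ≈ 216.1495 (computed from the unrounded values)


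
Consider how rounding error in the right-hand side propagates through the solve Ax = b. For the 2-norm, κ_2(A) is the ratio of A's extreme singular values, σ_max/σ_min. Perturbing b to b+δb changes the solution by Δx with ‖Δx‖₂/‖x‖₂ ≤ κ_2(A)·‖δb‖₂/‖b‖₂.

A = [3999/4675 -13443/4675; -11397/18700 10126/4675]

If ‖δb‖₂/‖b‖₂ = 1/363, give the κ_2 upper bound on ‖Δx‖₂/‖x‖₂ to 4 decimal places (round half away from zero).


0.3864

AᵀA = [3086109/2797520 -1321761/349690; -1321761/349690 2266001/174845]; tr = 7868425/559504, det = 5625/559504
solving λ² − 7868425/559504·λ + 5625/559504 = 0 gives λ = 225/16, 25/34969
κ_2(A) = √(λ_max/λ_min) = √((225/16) / (25/34969)) = 140.2500
bound on ‖Δx‖/‖x‖: κ·ε = 140.2500·1/363 = 0.3864


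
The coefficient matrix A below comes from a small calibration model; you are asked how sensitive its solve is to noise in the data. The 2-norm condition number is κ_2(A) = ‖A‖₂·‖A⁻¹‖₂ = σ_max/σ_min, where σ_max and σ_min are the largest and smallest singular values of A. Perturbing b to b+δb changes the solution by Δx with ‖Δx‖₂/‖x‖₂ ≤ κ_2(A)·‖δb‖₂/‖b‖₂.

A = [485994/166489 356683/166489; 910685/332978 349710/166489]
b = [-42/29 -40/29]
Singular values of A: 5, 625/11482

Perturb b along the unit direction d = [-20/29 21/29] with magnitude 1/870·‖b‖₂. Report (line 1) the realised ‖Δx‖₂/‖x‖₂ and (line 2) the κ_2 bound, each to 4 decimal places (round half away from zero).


0.1056
0.1056

σ_max = 5, σ_min = 625/11482
condition number: 5 ÷ (625/11482) = 91.8560
bound on ‖Δx‖/‖x‖: κ·ε = 91.8560·1/870 = 0.1056
solve Ax = b  →  x = [-0.3200 -0.2400]
‖b‖₂ = 2.0000 and ‖x‖₂ = 0.4000
with δb = [-0.0016 0.0017], A·Δx = δb → ‖Δx‖ = 0.0422
relative error = 0.1056
so the bound is sharp here: realised error equals the bound


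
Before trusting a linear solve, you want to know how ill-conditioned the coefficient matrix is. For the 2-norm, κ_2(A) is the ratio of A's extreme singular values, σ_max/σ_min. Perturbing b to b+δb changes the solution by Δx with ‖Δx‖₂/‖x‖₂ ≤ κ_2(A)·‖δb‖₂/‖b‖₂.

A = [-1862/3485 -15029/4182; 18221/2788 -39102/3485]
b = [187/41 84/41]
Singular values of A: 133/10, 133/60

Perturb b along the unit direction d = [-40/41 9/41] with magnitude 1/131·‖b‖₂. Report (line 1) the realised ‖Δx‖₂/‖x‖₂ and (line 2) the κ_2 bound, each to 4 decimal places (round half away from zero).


0.0095
0.0458

σ_max = 133/10, σ_min = 133/60
κ = σ_max/σ_min = (133/10)/(133/60) = 6.0000
bound on ‖Δx‖/‖x‖: κ·ε = 6.0000·1/131 = 0.0458
solve Ax = b  →  x = [-1.4861 -1.0482]
2-norm of b is 5.0000; of x, 1.8186
re-solving with b+δb shifts x by Δx of norm 0.0172
dividing the unrounded norms, ‖Δx‖/‖x‖ = 0.0095
tightness: 0.0095 against a bound of 0.0458 (unrounded ratio ≈ 0.2067)


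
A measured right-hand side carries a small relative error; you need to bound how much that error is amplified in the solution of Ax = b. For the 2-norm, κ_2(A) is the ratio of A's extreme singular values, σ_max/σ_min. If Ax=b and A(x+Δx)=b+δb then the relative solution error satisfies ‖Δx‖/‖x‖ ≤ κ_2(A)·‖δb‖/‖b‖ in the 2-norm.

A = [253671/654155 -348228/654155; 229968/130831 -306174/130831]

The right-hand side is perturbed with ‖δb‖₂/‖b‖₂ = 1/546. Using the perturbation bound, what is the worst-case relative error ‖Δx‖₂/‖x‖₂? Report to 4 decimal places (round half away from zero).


AᵀA = [824795361/254562025 -1099697148/254562025; -1099697148/254562025 1466285364/254562025]; tr = 91643229/10182481, det = 8100/10182481
solving λ² − 91643229/10182481·λ + 8100/10182481 = 0 gives λ = 9, 900/10182481
σ_max=√9=3, σ_min=√(900/10182481)=(30/3191) → κ = 319.1000
bound on ‖Δx‖/‖x‖: κ·ε = 319.1000·1/546 = 0.5844

0.5844


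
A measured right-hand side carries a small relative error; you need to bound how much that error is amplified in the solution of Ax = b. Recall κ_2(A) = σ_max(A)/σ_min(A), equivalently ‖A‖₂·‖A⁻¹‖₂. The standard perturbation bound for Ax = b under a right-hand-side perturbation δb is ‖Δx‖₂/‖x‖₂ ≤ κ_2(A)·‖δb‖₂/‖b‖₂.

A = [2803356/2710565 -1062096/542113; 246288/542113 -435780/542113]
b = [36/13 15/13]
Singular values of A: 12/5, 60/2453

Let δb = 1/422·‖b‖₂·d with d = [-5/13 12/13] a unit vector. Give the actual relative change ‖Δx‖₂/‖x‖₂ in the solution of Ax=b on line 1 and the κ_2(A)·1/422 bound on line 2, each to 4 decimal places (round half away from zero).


0.2325
0.2325

σ_max = 12/5, σ_min = 60/2453
κ = σ_max/σ_min = (12/5)/(60/2453) = 98.1200
κ_2(A)·‖δb‖/‖b‖ = 0.2325
solve Ax = b  →  x = [0.5882 -1.1029]
2-norm of b is 3.0000; of x, 1.2500
δb = ε·‖b‖·d = [-0.0027 0.0066]; solving A·Δx = δb gives ‖Δx‖ = 0.2906
dividing the unrounded norms, ‖Δx‖/‖x‖ = 0.2325
tightness: 0.2325 against a bound of 0.2325; the bound is attained (ratio 1)


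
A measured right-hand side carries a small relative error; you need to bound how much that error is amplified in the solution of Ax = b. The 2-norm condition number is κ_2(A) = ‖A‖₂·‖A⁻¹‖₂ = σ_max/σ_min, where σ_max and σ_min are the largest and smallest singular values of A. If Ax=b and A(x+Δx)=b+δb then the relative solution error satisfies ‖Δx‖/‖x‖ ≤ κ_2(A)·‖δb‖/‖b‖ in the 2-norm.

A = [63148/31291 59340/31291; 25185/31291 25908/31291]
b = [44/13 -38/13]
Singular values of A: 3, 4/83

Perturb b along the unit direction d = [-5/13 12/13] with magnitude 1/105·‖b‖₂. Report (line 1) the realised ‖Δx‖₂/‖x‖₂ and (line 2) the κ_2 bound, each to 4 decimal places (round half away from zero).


from the listed singular values, σ₁ = 3, σ_n = 4/83
κ_2(A) = 3 / (4/83) = 62.2500
worst-case relative error ≤ 62.2500 × 1/105 = 0.5929
solve Ax = b  →  x = [57.7241 -59.6437]
‖b‖ = 4.4721, ‖x‖ = 83.0027
Δx = A⁻¹·δb where δb = 1/105·4.4721·d; ‖Δx‖ = 0.8838
dividing the unrounded norms, ‖Δx‖/‖x‖ = 0.0106
tightness: 0.0106 against a bound of 0.5929 (unrounded ratio ≈ 0.0180)

0.0106
0.5929


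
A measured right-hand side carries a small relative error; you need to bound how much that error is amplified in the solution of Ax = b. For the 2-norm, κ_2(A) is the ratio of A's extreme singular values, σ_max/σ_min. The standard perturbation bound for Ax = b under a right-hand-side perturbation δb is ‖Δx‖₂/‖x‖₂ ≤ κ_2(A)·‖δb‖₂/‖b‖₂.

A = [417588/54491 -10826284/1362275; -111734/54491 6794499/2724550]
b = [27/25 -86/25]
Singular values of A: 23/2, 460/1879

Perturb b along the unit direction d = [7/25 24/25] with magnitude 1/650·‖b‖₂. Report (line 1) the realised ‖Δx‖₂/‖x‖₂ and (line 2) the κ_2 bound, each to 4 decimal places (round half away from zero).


σ_max = 23/2, σ_min = 460/1879
κ_2(A) = (23/2) / (460/1879) = 46.9750
worst-case relative error ≤ 46.9750 × 1/650 = 0.0723
solve Ax = b  →  x = [-8.7539 -8.5772]
‖b‖ = 3.6056, ‖x‖ = 12.2556
Δx = A⁻¹·δb where δb = 1/650·3.6056·d; ‖Δx‖ = 0.0227
dividing the unrounded norms, ‖Δx‖/‖x‖ = 0.0018
tightness: 0.0018 against a bound of 0.0723 (unrounded ratio ≈ 0.0256)

0.0018
0.0723


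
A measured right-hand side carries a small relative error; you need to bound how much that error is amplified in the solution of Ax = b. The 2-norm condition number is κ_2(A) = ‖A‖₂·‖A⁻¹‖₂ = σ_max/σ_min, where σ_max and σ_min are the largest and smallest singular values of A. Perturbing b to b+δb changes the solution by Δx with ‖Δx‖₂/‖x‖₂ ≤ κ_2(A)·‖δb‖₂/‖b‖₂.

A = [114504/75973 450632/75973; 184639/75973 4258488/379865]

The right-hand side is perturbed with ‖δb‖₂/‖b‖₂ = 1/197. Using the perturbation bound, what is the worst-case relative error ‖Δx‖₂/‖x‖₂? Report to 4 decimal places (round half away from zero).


form AᵀA = [163331233/19971961 3613421448/99859805; 3613421448/99859805 80316436096/499299025] with trace 50208041/297025 and determinant 1827904/297025
char-poly roots: 169 and 10816/297025
κ = σ_max/σ_min = 13/(104/545) = 68.1250
κ_2(A)·‖δb‖/‖b‖ = 0.3458

0.3458


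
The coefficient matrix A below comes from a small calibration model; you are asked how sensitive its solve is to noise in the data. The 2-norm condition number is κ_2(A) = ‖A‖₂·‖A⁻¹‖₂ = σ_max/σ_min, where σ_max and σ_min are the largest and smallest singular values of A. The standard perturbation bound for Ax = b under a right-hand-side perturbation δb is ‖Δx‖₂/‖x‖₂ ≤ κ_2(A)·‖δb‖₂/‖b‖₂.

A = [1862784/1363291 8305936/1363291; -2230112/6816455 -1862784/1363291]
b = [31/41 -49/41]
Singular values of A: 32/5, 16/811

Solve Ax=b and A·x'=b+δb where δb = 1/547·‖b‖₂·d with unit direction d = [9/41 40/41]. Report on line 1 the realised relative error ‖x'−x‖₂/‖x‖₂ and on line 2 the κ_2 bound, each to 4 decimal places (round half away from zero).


from the listed singular values, σ₁ = 32/5, σ_n = 16/811
condition number: (32/5) ÷ (16/811) = 324.4000
bound on ‖Δx‖/‖x‖: κ·ε = 324.4000·1/547 = 0.5931
solve Ax = b  →  x = [49.4855 -10.9741]
‖b‖₂ = 1.4142 and ‖x‖₂ = 50.6877
re-solving with b+δb shifts x by Δx of norm 0.1310
dividing the unrounded norms, ‖Δx‖/‖x‖ = 0.0026
so the bound overstates the realised error by a factor of ≈ 229.3865 (computed from the unrounded values)

0.0026
0.5931


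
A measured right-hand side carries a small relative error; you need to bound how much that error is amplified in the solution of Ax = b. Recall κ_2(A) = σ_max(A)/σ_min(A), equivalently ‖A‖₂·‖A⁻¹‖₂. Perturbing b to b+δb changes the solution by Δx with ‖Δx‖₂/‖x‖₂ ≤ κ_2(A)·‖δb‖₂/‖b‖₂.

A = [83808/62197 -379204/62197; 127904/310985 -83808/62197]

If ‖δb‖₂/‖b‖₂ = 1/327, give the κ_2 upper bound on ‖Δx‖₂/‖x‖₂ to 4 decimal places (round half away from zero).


0.1810

AᵀA = [114190336/57532225 -100904832/11506445; -100904832/11506445 89720080/2301289]; tr = 1402256/34225, det = 16384/34225
char-poly roots: 1024/25 and 16/1369
σ_max=√(1024/25)=(32/5), σ_min=√(16/1369)=(4/37) → κ = 59.2000
perturbation bound = 59.2000·1/327 = 0.1810


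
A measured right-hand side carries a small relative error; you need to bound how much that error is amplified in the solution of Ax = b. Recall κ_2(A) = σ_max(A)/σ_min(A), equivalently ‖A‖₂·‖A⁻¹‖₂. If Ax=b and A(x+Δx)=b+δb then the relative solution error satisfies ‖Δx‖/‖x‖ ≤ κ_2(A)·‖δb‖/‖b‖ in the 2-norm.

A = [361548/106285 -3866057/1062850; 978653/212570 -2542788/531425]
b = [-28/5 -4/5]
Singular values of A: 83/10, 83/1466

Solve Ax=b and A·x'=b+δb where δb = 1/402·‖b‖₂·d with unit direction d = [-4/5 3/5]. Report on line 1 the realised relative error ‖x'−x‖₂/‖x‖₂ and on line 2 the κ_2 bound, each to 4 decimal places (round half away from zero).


0.0035
0.3647

from the listed singular values, σ₁ = 83/10, σ_n = 83/1466
κ = σ_max/σ_min = (83/10)/(83/1466) = 146.6000
κ_2(A)·‖δb‖/‖b‖ = 0.3647
solve Ax = b  →  x = [50.8284 49.0735]
‖b‖ = 5.6569, ‖x‖ = 70.6522
δb = ε·‖b‖·d = [-0.0113 0.0084]; solving A·Δx = δb gives ‖Δx‖ = 0.2485
relative error = 0.0035
tightness: 0.0035 against a bound of 0.3647 (unrounded ratio ≈ 0.0096)


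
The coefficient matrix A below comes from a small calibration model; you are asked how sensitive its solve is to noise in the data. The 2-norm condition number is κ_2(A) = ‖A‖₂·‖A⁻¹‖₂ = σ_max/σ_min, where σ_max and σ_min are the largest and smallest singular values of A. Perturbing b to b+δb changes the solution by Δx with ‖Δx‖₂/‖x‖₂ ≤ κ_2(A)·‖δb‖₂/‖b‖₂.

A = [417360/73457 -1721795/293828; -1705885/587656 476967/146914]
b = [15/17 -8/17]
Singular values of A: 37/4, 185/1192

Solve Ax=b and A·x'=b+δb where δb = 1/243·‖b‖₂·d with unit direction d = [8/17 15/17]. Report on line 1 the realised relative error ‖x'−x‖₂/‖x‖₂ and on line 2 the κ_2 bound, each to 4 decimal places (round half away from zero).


largest singular value 37/4, smallest 185/1192
κ = σ_max/σ_min = (37/4)/(185/1192) = 59.6000
worst-case relative error ≤ 59.6000 × 1/243 = 0.2453
solve Ax = b  →  x = [0.0746 -0.0783]
2-norm of b is 1.0000; of x, 0.1081
with δb = [0.0019 0.0036], A·Δx = δb → ‖Δx‖ = 0.0265
relative error = 0.2453
tightness: 0.2453 against a bound of 0.2453; the bound is attained (ratio 1)

0.2453
0.2453


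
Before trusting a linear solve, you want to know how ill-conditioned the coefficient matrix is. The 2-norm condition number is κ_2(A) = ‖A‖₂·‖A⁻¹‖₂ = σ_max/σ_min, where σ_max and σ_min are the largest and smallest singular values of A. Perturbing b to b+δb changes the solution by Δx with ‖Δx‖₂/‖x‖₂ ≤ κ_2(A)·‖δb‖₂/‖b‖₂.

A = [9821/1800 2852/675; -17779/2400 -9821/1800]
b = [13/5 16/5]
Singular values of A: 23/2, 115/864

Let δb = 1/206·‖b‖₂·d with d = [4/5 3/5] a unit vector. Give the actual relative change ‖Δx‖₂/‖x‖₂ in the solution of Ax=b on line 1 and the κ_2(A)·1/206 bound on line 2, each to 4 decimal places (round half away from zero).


0.0050
0.4194

σ_max = 23/2, σ_min = 115/864
condition number: (23/2) ÷ (115/864) = 86.4000
perturbation bound = 86.4000·1/206 = 0.4194
solve Ax = b  →  x = [-18.1009 23.9896]
2-norm of b is 4.1231; of x, 30.0523
Δx = A⁻¹·δb where δb = 1/206·4.1231·d; ‖Δx‖ = 0.1504
relative error = 0.0050
so the bound overstates the realised error by a factor of ≈ 83.8207 (computed from the unrounded values)


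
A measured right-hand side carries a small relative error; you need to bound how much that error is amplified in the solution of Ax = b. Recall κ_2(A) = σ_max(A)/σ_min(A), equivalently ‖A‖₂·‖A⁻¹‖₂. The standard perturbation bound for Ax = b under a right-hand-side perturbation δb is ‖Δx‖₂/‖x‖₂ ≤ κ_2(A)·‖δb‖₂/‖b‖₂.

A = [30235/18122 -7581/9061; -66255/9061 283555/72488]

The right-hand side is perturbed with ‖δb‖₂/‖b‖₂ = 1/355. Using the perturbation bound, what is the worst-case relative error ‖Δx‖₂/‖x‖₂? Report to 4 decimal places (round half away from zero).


AᵀA = [10989325/195364 -11721465/390728; -11721465/390728 50018809/3125824]; tr = 781481/10816, det = 7225/43264
eigenvalues of AᵀA: λ = (tr ± √(tr²−4·det))/2 = 289/4, 25/10816
so κ_2 = √((289/4) / (25/10816)) = 176.8000
worst-case relative error ≤ 176.8000 × 1/355 = 0.4980

0.4980


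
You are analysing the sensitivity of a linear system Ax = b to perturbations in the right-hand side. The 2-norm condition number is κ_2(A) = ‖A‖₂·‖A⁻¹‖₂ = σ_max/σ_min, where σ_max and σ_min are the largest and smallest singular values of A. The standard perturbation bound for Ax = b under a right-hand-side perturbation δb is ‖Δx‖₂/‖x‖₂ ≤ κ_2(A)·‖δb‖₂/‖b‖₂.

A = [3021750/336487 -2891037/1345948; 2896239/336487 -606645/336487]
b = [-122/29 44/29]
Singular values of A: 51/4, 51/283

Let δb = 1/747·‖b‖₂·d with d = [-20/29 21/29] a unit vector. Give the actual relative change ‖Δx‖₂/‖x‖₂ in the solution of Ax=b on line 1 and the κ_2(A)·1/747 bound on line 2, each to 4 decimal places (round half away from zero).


0.0015
0.0947

from the listed singular values, σ₁ = 51/4, σ_n = 51/283
κ = σ_max/σ_min = (51/4)/(51/283) = 70.7500
κ_2(A)·‖δb‖/‖b‖ = 0.0947
solve Ax = b  →  x = [4.7193 21.6891]
‖b‖₂ = 4.4721 and ‖x‖₂ = 22.1966
re-solving with b+δb shifts x by Δx of norm 0.0332
realised ‖Δx‖/‖x‖ = 0.0015
so the bound overstates the realised error by a factor of ≈ 63.2823 (computed from the unrounded values)


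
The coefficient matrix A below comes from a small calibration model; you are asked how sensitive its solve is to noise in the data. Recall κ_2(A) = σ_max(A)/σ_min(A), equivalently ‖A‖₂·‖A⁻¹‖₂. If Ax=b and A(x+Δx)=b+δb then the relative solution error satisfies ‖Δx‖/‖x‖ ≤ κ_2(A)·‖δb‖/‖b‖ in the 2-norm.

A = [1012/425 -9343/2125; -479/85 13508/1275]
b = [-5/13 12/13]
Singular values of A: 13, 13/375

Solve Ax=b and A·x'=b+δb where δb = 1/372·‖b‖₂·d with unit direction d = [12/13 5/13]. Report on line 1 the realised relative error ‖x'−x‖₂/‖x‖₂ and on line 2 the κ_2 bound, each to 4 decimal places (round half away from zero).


from the listed singular values, σ₁ = 13, σ_n = 13/375
κ = σ_max/σ_min = 13/(13/375) = 375.0000
bound on ‖Δx‖/‖x‖: κ·ε = 375.0000·1/372 = 1.0081
solve Ax = b  →  x = [-0.0362 0.0679]
‖b‖ = 1.0000, ‖x‖ = 0.0769
with δb = [0.0025 0.0010], A·Δx = δb → ‖Δx‖ = 0.0775
realised ‖Δx‖/‖x‖ = 1.0081
tightness: 1.0081 against a bound of 1.0081; the bound is attained (ratio 1)

1.0081
1.0081


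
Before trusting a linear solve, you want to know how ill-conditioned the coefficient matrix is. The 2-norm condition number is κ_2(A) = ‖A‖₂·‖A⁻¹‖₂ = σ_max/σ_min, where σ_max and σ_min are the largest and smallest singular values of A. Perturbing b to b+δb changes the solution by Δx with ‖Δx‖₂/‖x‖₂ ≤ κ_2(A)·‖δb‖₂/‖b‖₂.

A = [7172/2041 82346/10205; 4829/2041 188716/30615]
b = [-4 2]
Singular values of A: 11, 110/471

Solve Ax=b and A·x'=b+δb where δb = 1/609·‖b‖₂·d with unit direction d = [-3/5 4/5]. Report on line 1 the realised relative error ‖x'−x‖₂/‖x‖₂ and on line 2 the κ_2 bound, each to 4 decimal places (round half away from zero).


0.0018
0.0773

σ_max = 11, σ_min = 110/471
condition number: 11 ÷ (110/471) = 47.1000
worst-case relative error ≤ 47.1000 × 1/609 = 0.0773
solve Ax = b  →  x = [-15.8797 6.4196]
‖b‖₂ = 4.4721 and ‖x‖₂ = 17.1282
with δb = [-0.0044 0.0059], A·Δx = δb → ‖Δx‖ = 0.0314
relative error = 0.0018
tightness: 0.0018 against a bound of 0.0773 (unrounded ratio ≈ 0.0237)


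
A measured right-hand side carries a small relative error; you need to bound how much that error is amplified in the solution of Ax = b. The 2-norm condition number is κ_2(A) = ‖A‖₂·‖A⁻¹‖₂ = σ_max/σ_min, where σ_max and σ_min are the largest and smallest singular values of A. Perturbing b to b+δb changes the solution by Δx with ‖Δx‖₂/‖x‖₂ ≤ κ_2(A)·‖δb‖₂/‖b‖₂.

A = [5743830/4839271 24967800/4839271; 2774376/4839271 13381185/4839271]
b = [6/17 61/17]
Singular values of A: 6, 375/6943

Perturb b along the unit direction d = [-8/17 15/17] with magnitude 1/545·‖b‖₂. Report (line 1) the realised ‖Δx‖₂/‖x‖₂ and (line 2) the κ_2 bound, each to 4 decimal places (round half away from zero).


0.0022
0.2038

largest singular value 6, smallest 375/6943
κ_2(A) = 6 / (375/6943) = 111.0880
worst-case relative error ≤ 111.0880 × 1/545 = 0.2038
solve Ax = b  →  x = [-54.1161 12.5178]
‖b‖ = 3.6056, ‖x‖ = 55.5450
δb = ε·‖b‖·d = [-0.0031 0.0058]; solving A·Δx = δb gives ‖Δx‖ = 0.1225
realised ‖Δx‖/‖x‖ = 0.0022
realised/bound (from unrounded values) ≈ 0.0108


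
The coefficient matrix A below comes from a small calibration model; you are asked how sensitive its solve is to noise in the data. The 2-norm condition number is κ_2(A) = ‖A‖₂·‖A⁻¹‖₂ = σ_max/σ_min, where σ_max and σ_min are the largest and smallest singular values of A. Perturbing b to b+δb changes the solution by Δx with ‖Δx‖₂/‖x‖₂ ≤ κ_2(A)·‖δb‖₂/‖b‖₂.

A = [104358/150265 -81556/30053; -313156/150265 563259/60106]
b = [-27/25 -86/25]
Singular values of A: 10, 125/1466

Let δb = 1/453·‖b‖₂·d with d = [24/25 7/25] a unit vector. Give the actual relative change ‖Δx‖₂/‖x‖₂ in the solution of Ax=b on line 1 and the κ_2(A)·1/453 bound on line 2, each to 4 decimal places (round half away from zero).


from the listed singular values, σ₁ = 10, σ_n = 125/1466
κ = σ_max/σ_min = 10/(125/1466) = 117.2800
κ_2(A)·‖δb‖/‖b‖ = 0.2589
solve Ax = b  →  x = [-22.8180 -5.4416]
‖b‖ = 3.6056, ‖x‖ = 23.4579
with δb = [0.0076 0.0022], A·Δx = δb → ‖Δx‖ = 0.0933
dividing the unrounded norms, ‖Δx‖/‖x‖ = 0.0040
realised/bound (from unrounded values) ≈ 0.0154

0.0040
0.2589


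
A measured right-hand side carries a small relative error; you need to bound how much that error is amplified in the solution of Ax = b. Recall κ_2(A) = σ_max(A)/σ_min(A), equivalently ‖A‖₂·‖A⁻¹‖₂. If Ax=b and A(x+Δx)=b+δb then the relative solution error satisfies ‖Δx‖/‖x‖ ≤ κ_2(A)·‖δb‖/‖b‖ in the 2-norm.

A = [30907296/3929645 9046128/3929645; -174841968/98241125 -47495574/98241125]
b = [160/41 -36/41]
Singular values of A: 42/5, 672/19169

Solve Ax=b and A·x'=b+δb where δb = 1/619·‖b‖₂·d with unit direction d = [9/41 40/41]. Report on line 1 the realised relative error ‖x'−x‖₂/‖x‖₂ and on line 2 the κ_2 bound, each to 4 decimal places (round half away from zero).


0.3871
0.3871

largest singular value 42/5, smallest 672/19169
condition number: (42/5) ÷ (672/19169) = 239.6125
worst-case relative error ≤ 239.6125 × 1/619 = 0.3871
solve Ax = b  →  x = [0.4571 0.1333]
‖b‖₂ = 4.0000 and ‖x‖₂ = 0.4762
Δx = A⁻¹·δb where δb = 1/619·4.0000·d; ‖Δx‖ = 0.1843
realised ‖Δx‖/‖x‖ = 0.3871
tightness: 0.3871 against a bound of 0.3871; the bound is attained (ratio 1)


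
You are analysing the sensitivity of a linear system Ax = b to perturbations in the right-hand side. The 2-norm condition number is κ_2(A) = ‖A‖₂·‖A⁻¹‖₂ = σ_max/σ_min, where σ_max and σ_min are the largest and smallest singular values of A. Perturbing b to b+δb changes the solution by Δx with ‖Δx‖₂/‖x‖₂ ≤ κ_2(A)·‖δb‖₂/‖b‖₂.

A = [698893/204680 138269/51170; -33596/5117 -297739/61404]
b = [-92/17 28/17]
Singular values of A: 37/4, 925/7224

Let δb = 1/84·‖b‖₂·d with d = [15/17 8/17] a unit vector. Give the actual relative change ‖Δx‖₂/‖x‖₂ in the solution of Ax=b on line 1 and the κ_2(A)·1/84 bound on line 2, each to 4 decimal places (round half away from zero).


0.0168
0.8600

largest singular value 37/4, smallest 925/7224
κ_2(A) = (37/4) / (925/7224) = 72.2400
perturbation bound = 72.2400·1/84 = 0.8600
solve Ax = b  →  x = [18.3974 -25.2506]
‖b‖₂ = 5.6569 and ‖x‖₂ = 31.2419
with δb = [0.0594 0.0317], A·Δx = δb → ‖Δx‖ = 0.5259
relative error = 0.0168
tightness: 0.0168 against a bound of 0.8600 (unrounded ratio ≈ 0.0196)


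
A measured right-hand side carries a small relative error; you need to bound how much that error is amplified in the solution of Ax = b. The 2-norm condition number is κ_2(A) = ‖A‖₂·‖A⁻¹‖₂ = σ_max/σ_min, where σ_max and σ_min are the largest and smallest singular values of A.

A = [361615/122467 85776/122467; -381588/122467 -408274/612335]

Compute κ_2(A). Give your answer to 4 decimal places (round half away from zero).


90.6400

form AᵀA = [328626409/17833729 369657432/89168645; 369657432/89168645 416915236/445843225] with trace 5135381/265225 and determinant 484/10609
char-poly roots: 484/25 and 25/10609
so κ_2 = √((484/25) / (25/10609)) = 90.6400


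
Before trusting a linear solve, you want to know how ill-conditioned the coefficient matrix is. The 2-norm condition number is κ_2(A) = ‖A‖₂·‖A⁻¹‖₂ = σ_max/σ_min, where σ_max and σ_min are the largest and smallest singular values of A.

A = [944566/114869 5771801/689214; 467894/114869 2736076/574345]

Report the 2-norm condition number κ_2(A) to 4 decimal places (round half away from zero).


34.9500

AᵀA = [3844739528/45657049 60450512423/684855735; 60450512423/684855735 3814332862249/41091344100]; tr = 8649938689/48860100, det = 312900721/12215025
eigenvalues of AᵀA: λ = (tr ± √(tr²−4·det))/2 = 17689/100, 70756/488601
σ_max=√(17689/100)=(133/10), σ_min=√(70756/488601)=(266/699) → κ = 34.9500


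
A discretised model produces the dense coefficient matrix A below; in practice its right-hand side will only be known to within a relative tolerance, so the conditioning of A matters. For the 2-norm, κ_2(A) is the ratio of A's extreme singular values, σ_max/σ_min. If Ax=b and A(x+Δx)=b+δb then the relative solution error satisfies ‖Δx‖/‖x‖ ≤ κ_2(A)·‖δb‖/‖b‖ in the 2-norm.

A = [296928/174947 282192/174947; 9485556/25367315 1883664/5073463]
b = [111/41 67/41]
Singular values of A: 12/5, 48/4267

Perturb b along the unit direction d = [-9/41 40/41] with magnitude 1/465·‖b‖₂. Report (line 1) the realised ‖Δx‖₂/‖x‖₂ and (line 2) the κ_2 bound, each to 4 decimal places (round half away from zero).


0.0068
0.4588

σ_max = 12/5, σ_min = 48/4267
κ_2(A) = (12/5) / (48/4267) = 213.3500
perturbation bound = 213.3500·1/465 = 0.4588
solve Ax = b  →  x = [-60.4023 65.2349]
2-norm of b is 3.1623; of x, 88.9046
with δb = [-0.0015 0.0066], A·Δx = δb → ‖Δx‖ = 0.6045
relative error = 0.0068
realised/bound (from unrounded values) ≈ 0.0148


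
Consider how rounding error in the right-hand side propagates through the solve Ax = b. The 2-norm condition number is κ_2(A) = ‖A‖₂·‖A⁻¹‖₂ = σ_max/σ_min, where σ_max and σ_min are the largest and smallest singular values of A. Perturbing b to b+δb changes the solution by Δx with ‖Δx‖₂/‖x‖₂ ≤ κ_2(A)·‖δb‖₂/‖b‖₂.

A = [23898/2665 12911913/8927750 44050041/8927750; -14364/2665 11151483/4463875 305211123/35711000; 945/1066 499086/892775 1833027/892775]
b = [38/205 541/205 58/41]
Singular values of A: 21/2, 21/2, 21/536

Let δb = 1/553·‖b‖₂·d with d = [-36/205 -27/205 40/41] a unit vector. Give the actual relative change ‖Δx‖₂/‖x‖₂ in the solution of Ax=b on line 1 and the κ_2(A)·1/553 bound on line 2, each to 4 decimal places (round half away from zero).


largest singular value 21/2, smallest 21/536
κ = σ_max/σ_min = (21/2)/(21/536) = 268.0000
worst-case relative error ≤ 268.0000 × 1/553 = 0.4846
solve Ax = b  →  x = [-0.1026 -24.4331 7.3858]
‖b‖ = 3.0000, ‖x‖ = 25.5252
with δb = [-0.0010 -0.0007 0.0053], A·Δx = δb → ‖Δx‖ = 0.1385
dividing the unrounded norms, ‖Δx‖/‖x‖ = 0.0054
so the bound overstates the realised error by a factor of ≈ 89.3383 (computed from the unrounded values)

0.0054
0.4846
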